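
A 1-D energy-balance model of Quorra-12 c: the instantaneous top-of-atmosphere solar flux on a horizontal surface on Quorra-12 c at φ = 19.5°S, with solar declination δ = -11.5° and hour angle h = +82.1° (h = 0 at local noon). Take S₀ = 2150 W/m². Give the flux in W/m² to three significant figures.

416 W/m²

cos θ_z = sin φ sin δ + cos φ cos δ cos h = 0.066550 + 0.126960 = 0.193510.
Flux = S₀ · cos θ_z = 2150 × 0.193510 = 416.0 W/m².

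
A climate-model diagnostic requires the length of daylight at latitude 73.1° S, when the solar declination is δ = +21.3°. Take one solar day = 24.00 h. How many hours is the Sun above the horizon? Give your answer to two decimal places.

0.00 h

cos h₀ = −tan ϕ · tan δ = 1.2833 ≥ 1, so the Sun never rises (polar night) and h₀ = 0.
Daylight = 2h₀/(2π) × 24.00 h = (0.0000/π) × 24.00 = 0.00 h.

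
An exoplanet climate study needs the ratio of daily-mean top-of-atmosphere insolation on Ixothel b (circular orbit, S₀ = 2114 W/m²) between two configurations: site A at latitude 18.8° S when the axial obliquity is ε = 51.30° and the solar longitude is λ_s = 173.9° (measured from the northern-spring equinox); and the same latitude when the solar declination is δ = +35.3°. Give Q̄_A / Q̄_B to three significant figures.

— Configuration A (φ=-18.8°):
Solar declination: sin δ = sin ε · sin λ_s = sin 51.30° × sin 173.9° = 0.08293, so δ = +4.757°.
cos H₀ = −tan(-18.8°) tan(+4.757°) = 0.0283, H₀ = 1.5425 rad.
Bracket: H₀ sin φ sin δ + cos φ cos δ sin H₀ = 1.5425×-0.32227×0.08293 + 0.94665×0.99656×0.99960 = -0.041225 + 0.943016 = 0.901791.
Q̄ = (S₀/π) × [bracket] = (2114/π) × 0.901791 = 606.82 W/m².
— Configuration B (φ=-18.8°):
cos H₀ = −tan(-18.8°) tan(+35.300°) = 0.2410, H₀ = 1.3274 rad.
Bracket: H₀ sin φ sin δ + cos φ cos δ sin H₀ = 1.3274×-0.32227×0.57786 + 0.94665×0.81614×0.97052 = -0.247198 + 0.749823 = 0.502625.
Q̄ = (S₀/π) × [bracket] = (2114/π) × 0.502625 = 338.22 W/m².
Ratio Q̄_A / Q̄_B = 606.82 / 338.22 = 1.794.

Q̄_A / Q̄_B ≈ 1.79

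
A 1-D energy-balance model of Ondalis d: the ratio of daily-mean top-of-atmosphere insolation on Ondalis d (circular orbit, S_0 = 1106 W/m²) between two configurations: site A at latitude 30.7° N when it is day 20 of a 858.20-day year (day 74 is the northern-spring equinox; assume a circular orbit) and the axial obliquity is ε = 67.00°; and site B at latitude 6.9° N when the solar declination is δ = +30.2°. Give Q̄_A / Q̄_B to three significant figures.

— Configuration A (ϕ=+30.7°):
Solar longitude: L_s = 360° × (20 − 74)/858.20 = -22.652°, i.e. -22.652° + 360° = 337.348°.
sin δ = sin 67.00° × sin 337.348° = -0.35452, so δ = -20.764°.
cos h₀ = −tan(+30.7°) tan(-20.764°) = 0.2251, h₀ = 1.3437 rad.
Bracket: h₀ sin ϕ sin δ + cos ϕ cos δ sin h₀ = 1.3437×0.51054×-0.35452 + 0.85985×0.93505×0.97433 = -0.243205 + 0.783364 = 0.540159.
Q̄ = (S_0/π) × [bracket] = (1106/π) × 0.540159 = 190.16 W/m².
— Configuration B (ϕ=+6.9°):
cos h₀ = −tan(+6.9°) tan(+30.200°) = -0.0704, h₀ = 1.6413 rad.
Bracket: h₀ sin ϕ sin δ + cos ϕ cos δ sin h₀ = 1.6413×0.12014×0.50302 + 0.99276×0.86427×0.99752 = 0.099188 + 0.855885 = 0.955073.
Q̄ = (S_0/π) × [bracket] = (1106/π) × 0.955073 = 336.23 W/m².
Ratio Q̄_A / Q̄_B = 190.16 / 336.23 = 0.5656.

Q̄_A / Q̄_B ≈ 0.566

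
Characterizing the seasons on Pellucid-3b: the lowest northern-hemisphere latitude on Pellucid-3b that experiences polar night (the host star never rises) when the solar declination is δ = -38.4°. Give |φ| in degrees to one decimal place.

Polar night requires cos H₀ = −tan φ tan δ ≥ 1, i.e. tan φ tan δ ≤ −1.
The boundary is |tan φ| · |tan δ| = 1, so |φ| = 90° − |δ| = 90° − 38.4° = 51.6° in the northern hemisphere.

|φ| = 51.6°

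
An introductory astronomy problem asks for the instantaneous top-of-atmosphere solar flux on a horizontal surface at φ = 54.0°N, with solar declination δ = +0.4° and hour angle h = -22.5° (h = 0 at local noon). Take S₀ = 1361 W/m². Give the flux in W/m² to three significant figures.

747 W/m²

cos θ_z = sin φ sin δ + cos φ cos δ cos h = 0.005648 + 0.543030 = 0.548678.
Flux = S₀ · cos θ_z = 1361 × 0.548678 = 746.8 W/m².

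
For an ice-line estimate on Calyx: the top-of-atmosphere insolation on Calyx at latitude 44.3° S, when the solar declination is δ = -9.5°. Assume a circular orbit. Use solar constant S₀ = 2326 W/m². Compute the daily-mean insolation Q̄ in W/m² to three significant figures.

cos H₀ = −tan(-44.3°) tan(-9.500°) = -0.1633, H₀ = 1.7348 rad.
Bracket: H₀ sin φ sin δ + cos φ cos δ sin H₀ = 1.7348×-0.69842×-0.16505 + 0.71569×0.98629×0.98658 = 0.199978 + 0.696405 = 0.896383.
Q̄ = (S₀/π) × [bracket] = (2326/π) × 0.896383 = 663.7 W/m².

Q̄ ≈ 664 W/m²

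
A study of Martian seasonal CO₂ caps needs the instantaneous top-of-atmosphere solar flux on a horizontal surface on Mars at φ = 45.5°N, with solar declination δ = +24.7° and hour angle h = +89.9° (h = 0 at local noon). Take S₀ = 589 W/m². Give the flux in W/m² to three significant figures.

176 W/m²

cos θ_z = sin φ sin δ + cos φ cos δ cos h = 0.298044 + 0.001111 = 0.299155.
Flux = S₀ · cos θ_z = 589 × 0.299155 = 176.2 W/m².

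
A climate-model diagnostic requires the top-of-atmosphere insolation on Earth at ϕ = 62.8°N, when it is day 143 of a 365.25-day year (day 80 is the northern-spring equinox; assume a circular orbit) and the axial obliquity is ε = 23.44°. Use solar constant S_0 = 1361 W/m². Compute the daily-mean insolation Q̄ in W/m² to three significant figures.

Q̄ ≈ 450 W/m²

Solar longitude: L_s = 360° × (143 − 80)/365.25 = 62.094°.
sin δ = sin 23.44° × sin 62.094° = 0.35153, so δ = +20.581°.
cos h₀ = −tan(+62.8°) tan(+20.581°) = -0.7306, h₀ = 2.3901 rad.
Bracket: h₀ sin ϕ sin δ + cos ϕ cos δ sin h₀ = 2.3901×0.88942×0.35153 + 0.45710×0.93618×0.68276 = 0.747283 + 0.292172 = 1.039455.
Q̄ = (S_0/π) × [bracket] = (1361/π) × 1.039455 = 450.3 W/m².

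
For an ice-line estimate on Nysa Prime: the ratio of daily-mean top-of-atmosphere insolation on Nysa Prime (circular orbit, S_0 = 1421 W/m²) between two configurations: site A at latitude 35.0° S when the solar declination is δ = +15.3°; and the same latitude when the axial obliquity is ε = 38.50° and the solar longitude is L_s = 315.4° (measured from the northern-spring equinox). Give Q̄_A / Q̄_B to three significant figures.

— Configuration A (ϕ=-35.0°):
cos h₀ = −tan(-35.0°) tan(+15.300°) = 0.1916, h₀ = 1.3780 rad.
Bracket: h₀ sin ϕ sin δ + cos ϕ cos δ sin h₀ = 1.3780×-0.57358×0.26387 + 0.81915×0.96456×0.98148 = -0.208561 + 0.775486 = 0.566925.
Q̄ = (S_0/π) × [bracket] = (1421/π) × 0.566925 = 256.43 W/m².
— Configuration B (ϕ=-35.0°):
Solar declination: sin δ = sin ε · sin L_s = sin 38.50° × sin 315.4° = -0.43710, so δ = -25.919°.
cos h₀ = −tan(-35.0°) tan(-25.919°) = -0.3403, h₀ = 1.9180 rad.
Bracket: h₀ sin ϕ sin δ + cos ϕ cos δ sin h₀ = 1.9180×-0.57358×-0.43710 + 0.81915×0.89941×0.94032 = 0.480865 + 0.692782 = 1.173647.
Q̄ = (S_0/π) × [bracket] = (1421/π) × 1.173647 = 530.86 W/m².
Ratio Q̄_A / Q̄_B = 256.43 / 530.86 = 0.4830.

Q̄_A / Q̄_B ≈ 0.483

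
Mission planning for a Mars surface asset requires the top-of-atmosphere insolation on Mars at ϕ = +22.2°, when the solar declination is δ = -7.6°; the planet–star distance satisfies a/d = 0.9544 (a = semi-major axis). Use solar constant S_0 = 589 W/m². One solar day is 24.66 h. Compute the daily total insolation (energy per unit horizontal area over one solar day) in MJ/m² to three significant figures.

12.7 MJ/m²

cos h₀ = −tan(+22.2°) tan(-7.600°) = 0.0545, h₀ = 1.5163 rad.
Bracket: h₀ sin ϕ sin δ + cos ϕ cos δ sin h₀ = 1.5163×0.37784×-0.13226 + 0.92587×0.99122×0.99852 = -0.075774 + 0.916383 = 0.840609.
Inverse-square distance factor (a/d)² = 0.9544² = 0.910879.
Q̄ = (S_0/π) × 0.910879 × [bracket] = (589/π) × 0.910879 × 0.840609 = 143.56 W/m².
Daily total = Q̄ × 24.66 h × 3600 s/h = 143.56 × 24.66 × 3600 / 10⁶ = 12.74 MJ/m².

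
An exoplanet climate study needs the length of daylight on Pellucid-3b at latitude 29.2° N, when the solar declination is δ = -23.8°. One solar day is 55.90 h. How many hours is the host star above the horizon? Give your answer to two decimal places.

23.52 h

cos H₀ = −tan φ · tan δ = −tan(+29.2°) × tan(-23.800°) = 0.2465, so H₀ = 1.3217 rad = 75.73°.
Daylight = 2H₀/(2π) × 55.90 h = (1.3217/π) × 55.90 = 23.52 h.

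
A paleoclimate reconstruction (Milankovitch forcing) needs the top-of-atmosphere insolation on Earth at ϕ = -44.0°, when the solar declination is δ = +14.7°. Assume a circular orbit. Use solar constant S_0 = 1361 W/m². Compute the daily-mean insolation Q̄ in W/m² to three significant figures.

cos h₀ = −tan(-44.0°) tan(+14.700°) = 0.2533, h₀ = 1.3147 rad.
Bracket: h₀ sin ϕ sin δ + cos ϕ cos δ sin h₀ = 1.3147×-0.69466×0.25376 + 0.71934×0.96727×0.96738 = -0.231751 + 0.673099 = 0.441348.
Q̄ = (S_0/π) × [bracket] = (1361/π) × 0.441348 = 191.2 W/m².

Q̄ ≈ 191 W/m²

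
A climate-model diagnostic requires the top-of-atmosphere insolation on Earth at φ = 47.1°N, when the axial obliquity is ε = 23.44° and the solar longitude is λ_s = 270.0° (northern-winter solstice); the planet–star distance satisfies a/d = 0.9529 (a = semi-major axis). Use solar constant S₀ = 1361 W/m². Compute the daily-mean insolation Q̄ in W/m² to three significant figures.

Q̄ ≈ 92.9 W/m²

Solar declination: sin δ = sin ε · sin λ_s = sin 23.44° × sin 270.0° = -0.39779, so δ = -23.440°.
cos H₀ = −tan(+47.1°) tan(-23.440°) = 0.4666, H₀ = 1.0854 rad.
Bracket: H₀ sin φ sin δ + cos φ cos δ sin H₀ = 1.0854×0.73254×-0.39779 + 0.68072×0.91748×0.88448 = -0.316282 + 0.552399 = 0.236117.
Inverse-square distance factor (a/d)² = 0.9529² = 0.908018.
Q̄ = (S₀/π) × 0.908018 × [bracket] = (1361/π) × 0.908018 × 0.236117 = 92.88 W/m².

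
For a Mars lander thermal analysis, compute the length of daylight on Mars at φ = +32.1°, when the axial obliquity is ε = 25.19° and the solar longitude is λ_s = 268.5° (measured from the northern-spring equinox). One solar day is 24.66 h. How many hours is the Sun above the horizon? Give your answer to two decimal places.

9.98 h

Solar declination: sin δ = sin ε · sin λ_s = sin 25.19° × sin 268.5° = -0.42548, so δ = -25.181°.
cos H₀ = −tan φ · tan δ = −tan(+32.1°) × tan(-25.181°) = 0.2949, so H₀ = 1.2714 rad = 72.85°.
Daylight = 2H₀/(2π) × 24.66 h = (1.2714/π) × 24.66 = 9.98 h.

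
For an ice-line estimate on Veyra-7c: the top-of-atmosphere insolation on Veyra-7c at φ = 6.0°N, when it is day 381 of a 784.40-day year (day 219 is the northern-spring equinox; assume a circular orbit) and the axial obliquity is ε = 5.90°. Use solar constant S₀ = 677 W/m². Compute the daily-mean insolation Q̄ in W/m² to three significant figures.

Solar longitude: λ_s = 360° × (381 − 219)/784.40 = 74.350°.
sin δ = sin 5.90° × sin 74.350° = 0.09898, so δ = +5.681°.
cos H₀ = −tan(+6.0°) tan(+5.681°) = -0.0105, H₀ = 1.5813 rad.
Bracket: H₀ sin φ sin δ + cos φ cos δ sin H₀ = 1.5813×0.10453×0.09898 + 0.99452×0.99509×0.99995 = 0.016361 + 0.989587 = 1.005948.
Q̄ = (S₀/π) × [bracket] = (677/π) × 1.005948 = 216.8 W/m².

Q̄ ≈ 217 W/m²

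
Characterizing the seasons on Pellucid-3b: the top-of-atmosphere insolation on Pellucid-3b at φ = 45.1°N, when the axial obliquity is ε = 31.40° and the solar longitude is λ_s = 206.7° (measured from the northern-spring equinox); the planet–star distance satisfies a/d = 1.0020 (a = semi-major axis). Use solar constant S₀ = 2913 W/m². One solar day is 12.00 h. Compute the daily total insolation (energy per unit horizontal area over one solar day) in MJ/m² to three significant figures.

Solar declination: sin δ = sin ε · sin λ_s = sin 31.40° × sin 206.7° = -0.23410, so δ = -13.539°.
cos H₀ = −tan(+45.1°) tan(-13.539°) = 0.2416, H₀ = 1.3267 rad.
Bracket: H₀ sin φ sin δ + cos φ cos δ sin H₀ = 1.3267×0.70834×-0.23410 + 0.70587×0.97221×0.97037 = -0.219997 + 0.665920 = 0.445923.
Inverse-square distance factor (a/d)² = 1.0020² = 1.004004.
Q̄ = (S₀/π) × 1.004004 × [bracket] = (2913/π) × 1.004004 × 0.445923 = 415.13 W/m².
Daily total = Q̄ × 12.00 h × 3600 s/h = 415.13 × 12.00 × 3600 / 10⁶ = 17.93 MJ/m².

17.9 MJ/m²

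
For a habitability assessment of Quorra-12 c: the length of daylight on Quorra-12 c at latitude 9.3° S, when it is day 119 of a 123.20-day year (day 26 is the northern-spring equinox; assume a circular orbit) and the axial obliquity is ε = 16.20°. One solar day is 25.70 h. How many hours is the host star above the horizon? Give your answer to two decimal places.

13.24 h

Solar longitude: L_s = 360° × (119 − 26)/123.20 = 271.753°.
sin δ = sin 16.20° × sin 271.753° = -0.27886, so δ = -16.192°.
cos h₀ = −tan ϕ · tan δ = −tan(-9.3°) × tan(-16.192°) = -0.0476, so h₀ = 1.6184 rad = 92.73°.
Daylight = 2h₀/(2π) × 25.70 h = (1.6184/π) × 25.70 = 13.24 h.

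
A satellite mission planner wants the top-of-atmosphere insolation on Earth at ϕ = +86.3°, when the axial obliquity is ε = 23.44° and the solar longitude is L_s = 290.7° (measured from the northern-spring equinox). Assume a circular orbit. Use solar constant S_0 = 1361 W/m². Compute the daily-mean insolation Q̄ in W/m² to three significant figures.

Solar declination: sin δ = sin ε · sin L_s = sin 23.44° × sin 290.7° = -0.37211, so δ = -21.846°.
cos h₀ = −tan(+86.3°) tan(-21.846°) = 6.1994 ≥ 1 ⇒ polar night, h₀ = 0 and Q̄ = 0.

Q̄ ≈ 0.00 W/m²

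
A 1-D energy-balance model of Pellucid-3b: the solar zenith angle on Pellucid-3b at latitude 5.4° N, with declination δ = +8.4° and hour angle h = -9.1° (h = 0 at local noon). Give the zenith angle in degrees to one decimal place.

cos θ_z = sin φ sin δ + cos φ cos δ cos h = 0.013748 + 0.972486 = 0.986234.
θ_z = arccos(0.986234) = 9.5°.

θ_z = 9.5°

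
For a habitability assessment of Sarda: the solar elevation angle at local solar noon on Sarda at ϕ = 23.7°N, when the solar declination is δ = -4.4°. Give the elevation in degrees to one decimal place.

At local noon the hour angle is zero, so the zenith angle equals |ϕ − δ| = |+23.7° − (-4.400°)| = 28.100°.
Elevation = 90° − 28.100° = 61.9°.

61.9°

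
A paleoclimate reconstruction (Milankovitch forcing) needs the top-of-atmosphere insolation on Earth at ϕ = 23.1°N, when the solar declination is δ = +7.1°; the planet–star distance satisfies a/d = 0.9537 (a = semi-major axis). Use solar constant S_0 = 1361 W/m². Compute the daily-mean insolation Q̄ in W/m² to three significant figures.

cos h₀ = −tan(+23.1°) tan(+7.100°) = -0.0531, h₀ = 1.6239 rad.
Bracket: h₀ sin ϕ sin δ + cos ϕ cos δ sin h₀ = 1.6239×0.39234×0.12360 + 0.91982×0.99233×0.99859 = 0.078748 + 0.911478 = 0.990226.
Inverse-square distance factor (a/d)² = 0.9537² = 0.909544.
Q̄ = (S_0/π) × 0.909544 × [bracket] = (1361/π) × 0.909544 × 0.990226 = 390.2 W/m².

Q̄ ≈ 390 W/m²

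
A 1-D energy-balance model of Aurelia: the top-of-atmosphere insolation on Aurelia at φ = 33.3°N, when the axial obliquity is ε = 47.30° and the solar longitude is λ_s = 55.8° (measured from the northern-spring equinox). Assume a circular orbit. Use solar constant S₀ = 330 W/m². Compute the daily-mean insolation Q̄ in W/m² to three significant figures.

Q̄ ≈ 134 W/m²

Solar declination: sin δ = sin ε · sin λ_s = sin 47.30° × sin 55.8° = 0.60783, so δ = +37.433°.
cos H₀ = −tan(+33.3°) tan(+37.433°) = -0.5028, H₀ = 2.0977 rad.
Bracket: H₀ sin φ sin δ + cos φ cos δ sin H₀ = 2.0977×0.54902×0.60783 + 0.83581×0.79406×0.86439 = 0.700025 + 0.573681 = 1.273706.
Q̄ = (S₀/π) × [bracket] = (330/π) × 1.273706 = 133.8 W/m².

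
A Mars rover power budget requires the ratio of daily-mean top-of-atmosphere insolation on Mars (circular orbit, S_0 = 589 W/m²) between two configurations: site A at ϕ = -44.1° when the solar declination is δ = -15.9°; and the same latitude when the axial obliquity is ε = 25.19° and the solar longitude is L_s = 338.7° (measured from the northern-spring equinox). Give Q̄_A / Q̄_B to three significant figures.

Q̄_A / Q̄_B ≈ 1.15

— Configuration A (ϕ=-44.1°):
cos h₀ = −tan(-44.1°) tan(-15.900°) = -0.2760, h₀ = 1.8505 rad.
Bracket: h₀ sin ϕ sin δ + cos ϕ cos δ sin h₀ = 1.8505×-0.69591×-0.27396 + 0.71813×0.96174×0.96114 = 0.352801 + 0.663816 = 1.016617.
Q̄ = (S_0/π) × [bracket] = (589/π) × 1.016617 = 190.60 W/m².
— Configuration B (ϕ=-44.1°):
Solar declination: sin δ = sin ε · sin L_s = sin 25.19° × sin 338.7° = -0.15461, so δ = -8.894°.
cos h₀ = −tan(-44.1°) tan(-8.894°) = -0.1516, h₀ = 1.7230 rad.
Bracket: h₀ sin ϕ sin δ + cos ϕ cos δ sin h₀ = 1.7230×-0.69591×-0.15461 + 0.71813×0.98798×0.98843 = 0.185386 + 0.701289 = 0.886675.
Q̄ = (S_0/π) × [bracket] = (589/π) × 0.886675 = 166.24 W/m².
Ratio Q̄_A / Q̄_B = 190.60 / 166.24 = 1.147.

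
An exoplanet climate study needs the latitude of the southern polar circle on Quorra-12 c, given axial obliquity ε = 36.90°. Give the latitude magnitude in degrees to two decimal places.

The polar circle is the lowest latitude that experiences at least one full rotation of continuous darkness at the northern-summer solstice; it lies at |φ| = 90° − ε = 90° − 36.90° = 53.10°.

53.10°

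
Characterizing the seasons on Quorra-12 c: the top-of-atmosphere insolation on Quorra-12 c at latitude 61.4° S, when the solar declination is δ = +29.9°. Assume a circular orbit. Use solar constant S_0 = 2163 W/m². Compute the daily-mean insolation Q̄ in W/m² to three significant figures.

Q̄ ≈ 0.00 W/m²

cos h₀ = −tan(-61.4°) tan(+29.900°) = 1.0547 ≥ 1 ⇒ polar night, h₀ = 0 and Q̄ = 0.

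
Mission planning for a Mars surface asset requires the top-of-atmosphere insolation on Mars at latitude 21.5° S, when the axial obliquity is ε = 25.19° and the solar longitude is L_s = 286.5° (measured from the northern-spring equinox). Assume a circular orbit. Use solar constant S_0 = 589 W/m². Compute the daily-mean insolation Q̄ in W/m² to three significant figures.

Solar declination: sin δ = sin ε · sin L_s = sin 25.19° × sin 286.5° = -0.40809, so δ = -24.085°.
cos h₀ = −tan(-21.5°) tan(-24.085°) = -0.1761, h₀ = 1.7478 rad.
Bracket: h₀ sin ϕ sin δ + cos ϕ cos δ sin h₀ = 1.7478×-0.36650×-0.40809 + 0.93042×0.91294×0.98438 = 0.261410 + 0.836150 = 1.097560.
Q̄ = (S_0/π) × [bracket] = (589/π) × 1.097560 = 205.8 W/m².

Q̄ ≈ 206 W/m²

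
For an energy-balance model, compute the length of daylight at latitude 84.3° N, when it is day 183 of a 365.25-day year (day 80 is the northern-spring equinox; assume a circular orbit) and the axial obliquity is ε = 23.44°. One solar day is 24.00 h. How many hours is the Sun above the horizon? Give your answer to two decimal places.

24.00 h

Solar longitude: λ_s = 360° × (183 − 80)/365.25 = 101.520°.
sin δ = sin 23.44° × sin 101.520° = 0.38978, so δ = +22.941°.
Sunrise equation: cos H₀ = −tan φ · tan δ = -4.2404 ≤ −1, so the Sun never sets (polar day) and H₀ = π.
Daylight = 2H₀/(2π) × 24.00 h = (3.1416/π) × 24.00 = 24.00 h.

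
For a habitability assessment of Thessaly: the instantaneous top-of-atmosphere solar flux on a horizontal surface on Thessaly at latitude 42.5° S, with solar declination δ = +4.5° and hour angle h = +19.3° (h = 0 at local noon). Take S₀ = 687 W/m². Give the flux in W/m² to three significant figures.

cos θ_z = sin φ sin δ + cos φ cos δ cos h = -0.053006 + 0.693698 = 0.640692.
Flux = S₀ · cos θ_z = 687 × 0.640692 = 440.2 W/m².

440 W/m²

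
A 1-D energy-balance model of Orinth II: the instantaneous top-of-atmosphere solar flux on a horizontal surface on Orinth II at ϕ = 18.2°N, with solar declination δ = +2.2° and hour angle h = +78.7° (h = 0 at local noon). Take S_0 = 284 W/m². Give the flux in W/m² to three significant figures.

56.2 W/m²

cos θ_z = sin ϕ sin δ + cos ϕ cos δ cos h = 0.011990 + 0.186006 = 0.197996.
Flux = S_0 · cos θ_z = 284 × 0.197996 = 56.23 W/m².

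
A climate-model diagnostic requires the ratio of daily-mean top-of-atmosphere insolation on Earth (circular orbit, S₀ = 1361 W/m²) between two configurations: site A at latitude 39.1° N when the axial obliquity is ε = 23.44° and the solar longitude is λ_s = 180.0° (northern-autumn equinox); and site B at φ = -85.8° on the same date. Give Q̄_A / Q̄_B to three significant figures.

— Configuration A (φ=+39.1°):
Solar declination: sin δ = sin ε · sin λ_s = sin 23.44° × sin 180.0° = 0.00000, so δ = +0.000°.
cos H₀ = −tan(+39.1°) tan(+0.000°) = -0.0000, H₀ = 1.5708 rad.
Bracket: H₀ sin φ sin δ + cos φ cos δ sin H₀ = 1.5708×0.63068×0.00000 + 0.77605×1.00000×1.00000 = 0.000000 + 0.776050 = 0.776050.
Q̄ = (S₀/π) × [bracket] = (1361/π) × 0.776050 = 336.20 W/m².
— Configuration B (φ=-85.8°):
cos H₀ = −tan(-85.8°) tan(+0.000°) = 0.0000, H₀ = 1.5708 rad.
Bracket: H₀ sin φ sin δ + cos φ cos δ sin H₀ = 1.5708×-0.99731×0.00000 + 0.07324×1.00000×1.00000 = -0.000000 + 0.073240 = 0.073240.
Q̄ = (S₀/π) × [bracket] = (1361/π) × 0.073240 = 31.729 W/m².
Ratio Q̄_A / Q̄_B = 336.20 / 31.729 = 10.60.

Q̄_A / Q̄_B ≈ 10.6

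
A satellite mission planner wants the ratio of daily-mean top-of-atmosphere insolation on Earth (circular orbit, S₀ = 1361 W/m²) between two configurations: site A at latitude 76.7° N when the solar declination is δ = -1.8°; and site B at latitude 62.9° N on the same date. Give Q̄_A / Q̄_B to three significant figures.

Q̄_A / Q̄_B ≈ 0.446

— Configuration A (φ=+76.7°):
cos H₀ = −tan(+76.7°) tan(-1.800°) = 0.1329, H₀ = 1.4375 rad.
Bracket: H₀ sin φ sin δ + cos φ cos δ sin H₀ = 1.4375×0.97318×-0.03141 + 0.23005×0.99951×0.99112 = -0.043941 + 0.227895 = 0.183954.
Q̄ = (S₀/π) × [bracket] = (1361/π) × 0.183954 = 79.693 W/m².
— Configuration B (φ=+62.9°):
cos H₀ = −tan(+62.9°) tan(-1.800°) = 0.0614, H₀ = 1.5093 rad.
Bracket: H₀ sin φ sin δ + cos φ cos δ sin H₀ = 1.5093×0.89021×-0.03141 + 0.45554×0.99951×0.99811 = -0.042202 + 0.454456 = 0.412254.
Q̄ = (S₀/π) × [bracket] = (1361/π) × 0.412254 = 178.60 W/m².
Ratio Q̄_A / Q̄_B = 79.693 / 178.60 = 0.4462.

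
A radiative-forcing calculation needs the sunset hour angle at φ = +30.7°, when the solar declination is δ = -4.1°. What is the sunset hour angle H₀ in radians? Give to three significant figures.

H₀ = 1.53 rad

cos H₀ = −tan φ · tan δ = −tan(+30.7°) × tan(-4.100°) = 0.0426, so H₀ = 1.5282 rad = 87.56°.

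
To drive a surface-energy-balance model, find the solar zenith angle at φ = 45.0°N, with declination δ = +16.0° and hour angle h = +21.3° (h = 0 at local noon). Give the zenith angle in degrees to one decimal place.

θ_z = 34.1°

cos θ_z = sin φ sin δ + cos φ cos δ cos h = 0.194905 + 0.633284 = 0.828189.
θ_z = arccos(0.828189) = 34.1°.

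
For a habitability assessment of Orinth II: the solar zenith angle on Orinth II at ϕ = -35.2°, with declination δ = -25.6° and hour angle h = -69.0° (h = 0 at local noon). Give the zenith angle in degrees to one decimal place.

θ_z = 59.1°

cos θ_z = sin ϕ sin δ + cos ϕ cos δ cos h = 0.249068 + 0.264091 = 0.513159.
θ_z = arccos(0.513159) = 59.1°.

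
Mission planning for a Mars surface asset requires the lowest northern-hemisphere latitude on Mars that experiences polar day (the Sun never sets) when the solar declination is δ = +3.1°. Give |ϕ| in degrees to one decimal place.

|ϕ| = 86.9°

Polar day requires cos h₀ = −tan ϕ tan δ ≤ −1, i.e. tan ϕ tan δ ≥ 1.
The boundary is |tan ϕ| · |tan δ| = 1, so |ϕ| = 90° − |δ| = 90° − 3.1° = 86.9° in the northern hemisphere.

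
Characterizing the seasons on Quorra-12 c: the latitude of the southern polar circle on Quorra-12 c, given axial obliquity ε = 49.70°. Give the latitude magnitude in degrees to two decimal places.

The polar circle is the lowest latitude that experiences at least one full rotation of continuous darkness at the northern-summer solstice; it lies at |φ| = 90° − ε = 90° − 49.70° = 40.30°.

40.30°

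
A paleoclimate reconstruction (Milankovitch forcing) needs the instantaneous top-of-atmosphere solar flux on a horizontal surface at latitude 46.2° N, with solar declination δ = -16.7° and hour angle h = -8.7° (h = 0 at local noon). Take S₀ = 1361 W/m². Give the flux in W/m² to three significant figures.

cos θ_z = sin φ sin δ + cos φ cos δ cos h = -0.207405 + 0.655322 = 0.447917.
Flux = S₀ · cos θ_z = 1361 × 0.447917 = 609.6 W/m².

610 W/m²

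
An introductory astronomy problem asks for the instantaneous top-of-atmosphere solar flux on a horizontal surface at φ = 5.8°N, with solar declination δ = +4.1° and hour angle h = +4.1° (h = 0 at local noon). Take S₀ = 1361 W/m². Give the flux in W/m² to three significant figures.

cos θ_z = sin φ sin δ + cos φ cos δ cos h = 0.007225 + 0.989795 = 0.997020.
Flux = S₀ · cos θ_z = 1361 × 0.997020 = 1357 W/m².

1.36e+03 W/m²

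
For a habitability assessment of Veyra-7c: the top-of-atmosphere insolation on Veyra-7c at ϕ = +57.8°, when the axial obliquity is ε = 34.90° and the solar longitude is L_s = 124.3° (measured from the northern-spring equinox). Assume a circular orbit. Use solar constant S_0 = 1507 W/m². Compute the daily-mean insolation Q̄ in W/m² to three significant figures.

Q̄ ≈ 615 W/m²

Solar declination: sin δ = sin ε · sin L_s = sin 34.90° × sin 124.3° = 0.47265, so δ = +28.206°.
cos h₀ = −tan(+57.8°) tan(+28.206°) = -0.8517, h₀ = 2.5900 rad.
Bracket: h₀ sin ϕ sin δ + cos ϕ cos δ sin h₀ = 2.5900×0.84619×0.47265 + 0.53288×0.88125×0.52404 = 1.035875 + 0.246089 = 1.281964.
Q̄ = (S_0/π) × [bracket] = (1507/π) × 1.281964 = 614.9 W/m².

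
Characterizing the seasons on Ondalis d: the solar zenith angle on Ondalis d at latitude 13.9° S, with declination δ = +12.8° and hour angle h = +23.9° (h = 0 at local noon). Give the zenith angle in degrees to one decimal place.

θ_z = 35.7°

cos θ_z = sin φ sin δ + cos φ cos δ cos h = -0.053222 + 0.865427 = 0.812205.
θ_z = arccos(0.812205) = 35.7°.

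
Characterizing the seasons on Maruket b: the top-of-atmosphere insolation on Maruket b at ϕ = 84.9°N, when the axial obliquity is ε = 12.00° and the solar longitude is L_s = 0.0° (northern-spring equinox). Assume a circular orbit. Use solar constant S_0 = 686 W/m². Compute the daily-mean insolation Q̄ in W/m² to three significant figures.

Q̄ ≈ 19.4 W/m²

Solar declination: sin δ = sin ε · sin L_s = sin 12.00° × sin 0.0° = 0.00000, so δ = +0.000°.
cos h₀ = −tan(+84.9°) tan(+0.000°) = -0.0000, h₀ = 1.5708 rad.
Bracket: h₀ sin ϕ sin δ + cos ϕ cos δ sin h₀ = 1.5708×0.99604×0.00000 + 0.08889×1.00000×1.00000 = 0.000000 + 0.088890 = 0.088890.
Q̄ = (S_0/π) × [bracket] = (686/π) × 0.088890 = 19.41 W/m².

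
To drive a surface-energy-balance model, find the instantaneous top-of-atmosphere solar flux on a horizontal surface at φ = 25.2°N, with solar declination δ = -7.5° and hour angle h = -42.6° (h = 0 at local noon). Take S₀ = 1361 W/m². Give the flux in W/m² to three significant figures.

823 W/m²

cos θ_z = sin φ sin δ + cos φ cos δ cos h = -0.055575 + 0.660342 = 0.604767.
Flux = S₀ · cos θ_z = 1361 × 0.604767 = 823.1 W/m².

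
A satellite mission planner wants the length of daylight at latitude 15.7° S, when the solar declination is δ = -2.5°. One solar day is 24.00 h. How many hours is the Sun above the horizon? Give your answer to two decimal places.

cos H₀ = −tan φ · tan δ = −tan(-15.7°) × tan(-2.500°) = -0.0123, so H₀ = 1.5831 rad = 90.70°.
Daylight = 2H₀/(2π) × 24.00 h = (1.5831/π) × 24.00 = 12.09 h.

12.09 h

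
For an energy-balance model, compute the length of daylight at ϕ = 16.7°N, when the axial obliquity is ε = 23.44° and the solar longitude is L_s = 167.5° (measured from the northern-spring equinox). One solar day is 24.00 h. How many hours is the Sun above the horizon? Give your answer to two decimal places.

Solar declination: sin δ = sin ε · sin L_s = sin 23.44° × sin 167.5° = 0.08610, so δ = +4.939°.
cos h₀ = −tan ϕ · tan δ = −tan(+16.7°) × tan(+4.939°) = -0.0259, so h₀ = 1.5967 rad = 91.49°.
Daylight = 2h₀/(2π) × 24.00 h = (1.5967/π) × 24.00 = 12.20 h.

12.20 h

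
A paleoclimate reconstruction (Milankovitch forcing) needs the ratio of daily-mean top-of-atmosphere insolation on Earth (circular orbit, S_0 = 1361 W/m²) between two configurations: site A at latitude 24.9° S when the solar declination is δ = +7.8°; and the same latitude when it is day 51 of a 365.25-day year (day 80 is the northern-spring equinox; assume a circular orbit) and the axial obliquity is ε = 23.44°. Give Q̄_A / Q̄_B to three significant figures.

— Configuration A (ϕ=-24.9°):
cos h₀ = −tan(-24.9°) tan(+7.800°) = 0.0636, h₀ = 1.5072 rad.
Bracket: h₀ sin ϕ sin δ + cos ϕ cos δ sin h₀ = 1.5072×-0.42104×0.13572 + 0.90704×0.99075×0.99798 = -0.086127 + 0.896835 = 0.810708.
Q̄ = (S_0/π) × [bracket] = (1361/π) × 0.810708 = 351.21 W/m².
— Configuration B (ϕ=-24.9°):
Solar longitude: L_s = 360° × (51 − 80)/365.25 = -28.583°, i.e. -28.583° + 360° = 331.417°.
sin δ = sin 23.44° × sin 331.417° = -0.19032, so δ = -10.971°.
cos h₀ = −tan(-24.9°) tan(-10.971°) = -0.0900, h₀ = 1.6609 rad.
Bracket: h₀ sin ϕ sin δ + cos ϕ cos δ sin h₀ = 1.6609×-0.42104×-0.19032 + 0.90704×0.98172×0.99594 = 0.133092 + 0.886844 = 1.019936.
Q̄ = (S_0/π) × [bracket] = (1361/π) × 1.019936 = 441.86 W/m².
Ratio Q̄_A / Q̄_B = 351.21 / 441.86 = 0.7948.

Q̄_A / Q̄_B ≈ 0.795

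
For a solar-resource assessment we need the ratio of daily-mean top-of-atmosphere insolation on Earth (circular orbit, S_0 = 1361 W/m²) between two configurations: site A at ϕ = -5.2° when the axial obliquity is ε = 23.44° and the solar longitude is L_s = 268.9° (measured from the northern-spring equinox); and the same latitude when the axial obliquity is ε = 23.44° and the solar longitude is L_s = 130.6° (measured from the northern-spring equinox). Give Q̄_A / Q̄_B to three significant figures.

— Configuration A (ϕ=-5.2°):
Solar declination: sin δ = sin ε · sin L_s = sin 23.44° × sin 268.9° = -0.39772, so δ = -23.435°.
cos h₀ = −tan(-5.2°) tan(-23.435°) = -0.0394, h₀ = 1.6103 rad.
Bracket: h₀ sin ϕ sin δ + cos ϕ cos δ sin h₀ = 1.6103×-0.09063×-0.39772 + 0.99588×0.91751×0.99922 = 0.058044 + 0.913017 = 0.971061.
Q̄ = (S_0/π) × [bracket] = (1361/π) × 0.971061 = 420.68 W/m².
— Configuration B (ϕ=-5.2°):
Solar declination: sin δ = sin ε · sin L_s = sin 23.44° × sin 130.6° = 0.30203, so δ = +17.580°.
cos h₀ = −tan(-5.2°) tan(+17.580°) = 0.0288, h₀ = 1.5420 rad.
Bracket: h₀ sin ϕ sin δ + cos ϕ cos δ sin h₀ = 1.5420×-0.09063×0.30203 + 0.99588×0.95330×0.99958 = -0.042209 + 0.948974 = 0.906765.
Q̄ = (S_0/π) × [bracket] = (1361/π) × 0.906765 = 392.83 W/m².
Ratio Q̄_A / Q̄_B = 420.68 / 392.83 = 1.071.

Q̄_A / Q̄_B ≈ 1.07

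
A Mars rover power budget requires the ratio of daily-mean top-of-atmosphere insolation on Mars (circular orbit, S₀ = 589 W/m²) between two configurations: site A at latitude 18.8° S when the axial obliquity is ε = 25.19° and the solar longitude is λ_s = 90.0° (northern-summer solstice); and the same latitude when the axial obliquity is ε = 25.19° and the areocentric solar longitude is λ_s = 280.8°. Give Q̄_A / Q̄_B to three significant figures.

— Configuration A (φ=-18.8°):
Solar declination: sin δ = sin ε · sin λ_s = sin 25.19° × sin 90.0° = 0.42562, so δ = +25.190°.
cos H₀ = −tan(-18.8°) tan(+25.190°) = 0.1601, H₀ = 1.4100 rad.
Bracket: H₀ sin φ sin δ + cos φ cos δ sin H₀ = 1.4100×-0.32227×0.42562 + 0.94665×0.90490×0.98710 = -0.193402 + 0.845573 = 0.652171.
Q̄ = (S₀/π) × [bracket] = (589/π) × 0.652171 = 122.27 W/m².
— Configuration B (φ=-18.8°):
sin δ = sin 25.19° × sin 280.8° = -0.41808, so δ = -24.714°.
cos H₀ = −tan(-18.8°) tan(-24.714°) = -0.1567, H₀ = 1.7281 rad.
Bracket: H₀ sin φ sin δ + cos φ cos δ sin H₀ = 1.7281×-0.32227×-0.41808 + 0.94665×0.90841×0.98765 = 0.232835 + 0.849326 = 1.082161.
Q̄ = (S₀/π) × [bracket] = (589/π) × 1.082161 = 202.89 W/m².
Ratio Q̄_A / Q̄_B = 122.27 / 202.89 = 0.6026.

Q̄_A / Q̄_B ≈ 0.603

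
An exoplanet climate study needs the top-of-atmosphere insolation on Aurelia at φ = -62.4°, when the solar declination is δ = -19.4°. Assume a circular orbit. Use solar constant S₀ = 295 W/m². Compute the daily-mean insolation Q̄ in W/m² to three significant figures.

cos H₀ = −tan(-62.4°) tan(-19.400°) = -0.6736, H₀ = 2.3099 rad.
Bracket: H₀ sin φ sin δ + cos φ cos δ sin H₀ = 2.3099×-0.88620×-0.33216 + 0.46330×0.94322×0.73909 = 0.679943 + 0.322978 = 1.002921.
Q̄ = (S₀/π) × [bracket] = (295/π) × 1.002921 = 94.18 W/m².

Q̄ ≈ 94.2 W/m²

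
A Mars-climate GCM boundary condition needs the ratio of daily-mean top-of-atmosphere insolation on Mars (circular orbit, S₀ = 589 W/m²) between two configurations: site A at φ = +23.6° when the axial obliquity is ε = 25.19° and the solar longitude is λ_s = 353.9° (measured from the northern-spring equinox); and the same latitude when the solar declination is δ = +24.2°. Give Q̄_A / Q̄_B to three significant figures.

— Configuration A (φ=+23.6°):
Solar declination: sin δ = sin ε · sin λ_s = sin 25.19° × sin 353.9° = -0.04523, so δ = -2.592°.
cos H₀ = −tan(+23.6°) tan(-2.592°) = 0.0198, H₀ = 1.5510 rad.
Bracket: H₀ sin φ sin δ + cos φ cos δ sin H₀ = 1.5510×0.40035×-0.04523 + 0.91636×0.99898×0.99980 = -0.028085 + 0.915242 = 0.887157.
Q̄ = (S₀/π) × [bracket] = (589/π) × 0.887157 = 166.33 W/m².
— Configuration B (φ=+23.6°):
cos H₀ = −tan(+23.6°) tan(+24.200°) = -0.1963, H₀ = 1.7684 rad.
Bracket: H₀ sin φ sin δ + cos φ cos δ sin H₀ = 1.7684×0.40035×0.40992 + 0.91636×0.91212×0.98053 = 0.290215 + 0.819557 = 1.109772.
Q̄ = (S₀/π) × [bracket] = (589/π) × 1.109772 = 208.07 W/m².
Ratio Q̄_A / Q̄_B = 166.33 / 208.07 = 0.7994.

Q̄_A / Q̄_B ≈ 0.799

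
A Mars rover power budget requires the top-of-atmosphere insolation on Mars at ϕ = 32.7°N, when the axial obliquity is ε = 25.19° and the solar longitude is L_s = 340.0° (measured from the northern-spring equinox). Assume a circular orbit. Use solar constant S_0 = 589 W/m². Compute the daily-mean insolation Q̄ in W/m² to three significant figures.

Q̄ ≈ 134 W/m²

Solar declination: sin δ = sin ε · sin L_s = sin 25.19° × sin 340.0° = -0.14557, so δ = -8.370°.
cos h₀ = −tan(+32.7°) tan(-8.370°) = 0.0945, h₀ = 1.4762 rad.
Bracket: h₀ sin ϕ sin δ + cos ϕ cos δ sin h₀ = 1.4762×0.54024×-0.14557 + 0.84151×0.98935×0.99553 = -0.116092 + 0.828826 = 0.712734.
Q̄ = (S_0/π) × [bracket] = (589/π) × 0.712734 = 133.6 W/m².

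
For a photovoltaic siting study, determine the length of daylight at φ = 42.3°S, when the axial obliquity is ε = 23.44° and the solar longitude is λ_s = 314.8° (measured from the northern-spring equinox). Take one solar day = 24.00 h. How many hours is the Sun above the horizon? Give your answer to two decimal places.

14.07 h

Solar declination: sin δ = sin ε · sin λ_s = sin 23.44° × sin 314.8° = -0.28226, so δ = -16.395°.
cos H₀ = −tan φ · tan δ = −tan(-42.3°) × tan(-16.395°) = -0.2677, so H₀ = 1.8418 rad = 105.53°.
Daylight = 2H₀/(2π) × 24.00 h = (1.8418/π) × 24.00 = 14.07 h.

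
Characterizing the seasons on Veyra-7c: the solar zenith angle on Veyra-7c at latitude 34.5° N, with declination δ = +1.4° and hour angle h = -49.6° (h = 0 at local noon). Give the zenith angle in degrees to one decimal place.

θ_z = 56.8°

cos θ_z = sin ϕ sin δ + cos ϕ cos δ cos h = 0.013839 + 0.533973 = 0.547812.
θ_z = arccos(0.547812) = 56.8°.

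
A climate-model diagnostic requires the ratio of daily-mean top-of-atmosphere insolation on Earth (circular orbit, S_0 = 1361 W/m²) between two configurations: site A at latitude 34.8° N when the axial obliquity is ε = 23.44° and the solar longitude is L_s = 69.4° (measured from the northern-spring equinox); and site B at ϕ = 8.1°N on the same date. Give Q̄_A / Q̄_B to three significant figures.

— Configuration A (ϕ=+34.8°):
Solar declination: sin δ = sin ε · sin L_s = sin 23.44° × sin 69.4° = 0.37235, so δ = +21.861°.
cos h₀ = −tan(+34.8°) tan(+21.861°) = -0.2788, h₀ = 1.8534 rad.
Bracket: h₀ sin ϕ sin δ + cos ϕ cos δ sin h₀ = 1.8534×0.57071×0.37235 + 0.82115×0.92809×0.96034 = 0.393855 + 0.731876 = 1.125731.
Q̄ = (S_0/π) × [bracket] = (1361/π) × 1.125731 = 487.69 W/m².
— Configuration B (ϕ=+8.1°):
cos h₀ = −tan(+8.1°) tan(+21.861°) = -0.0571, h₀ = 1.6279 rad.
Bracket: h₀ sin ϕ sin δ + cos ϕ cos δ sin h₀ = 1.6279×0.14090×0.37235 + 0.99002×0.92809×0.99837 = 0.085406 + 0.917330 = 1.002736.
Q̄ = (S_0/π) × [bracket] = (1361/π) × 1.002736 = 434.41 W/m².
Ratio Q̄_A / Q̄_B = 487.69 / 434.41 = 1.123.

Q̄_A / Q̄_B ≈ 1.12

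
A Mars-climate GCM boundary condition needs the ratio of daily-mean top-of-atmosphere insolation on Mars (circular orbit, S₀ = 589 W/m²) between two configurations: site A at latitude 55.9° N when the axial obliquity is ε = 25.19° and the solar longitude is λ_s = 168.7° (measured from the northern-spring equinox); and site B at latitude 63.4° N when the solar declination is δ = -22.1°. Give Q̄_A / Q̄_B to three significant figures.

Q̄_A / Q̄_B ≈ 20.7

— Configuration A (φ=+55.9°):
Solar declination: sin δ = sin ε · sin λ_s = sin 25.19° × sin 168.7° = 0.08340, so δ = +4.784°.
cos H₀ = −tan(+55.9°) tan(+4.784°) = -0.1236, H₀ = 1.6947 rad.
Bracket: H₀ sin φ sin δ + cos φ cos δ sin H₀ = 1.6947×0.82806×0.08340 + 0.56064×0.99652×0.99233 = 0.117036 + 0.554404 = 0.671440.
Q̄ = (S₀/π) × [bracket] = (589/π) × 0.671440 = 125.88 W/m².
— Configuration B (φ=+63.4°):
cos H₀ = −tan(+63.4°) tan(-22.100°) = 0.8109, H₀ = 0.6251 rad.
Bracket: H₀ sin φ sin δ + cos φ cos δ sin H₀ = 0.6251×0.89415×-0.37622 + 0.44776×0.92653×0.58521 = -0.210282 + 0.242782 = 0.032500.
Q̄ = (S₀/π) × [bracket] = (589/π) × 0.032500 = 6.0932 W/m².
Ratio Q̄_A / Q̄_B = 125.88 / 6.0932 = 20.66.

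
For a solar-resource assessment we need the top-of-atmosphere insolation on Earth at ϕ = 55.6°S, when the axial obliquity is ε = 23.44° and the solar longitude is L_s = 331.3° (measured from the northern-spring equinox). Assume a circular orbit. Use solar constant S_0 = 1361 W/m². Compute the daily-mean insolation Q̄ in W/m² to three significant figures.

Solar declination: sin δ = sin ε · sin L_s = sin 23.44° × sin 331.3° = -0.19103, so δ = -11.013°.
cos h₀ = −tan(-55.6°) tan(-11.013°) = -0.2842, h₀ = 1.8590 rad.
Bracket: h₀ sin ϕ sin δ + cos ϕ cos δ sin h₀ = 1.8590×-0.82511×-0.19103 + 0.56497×0.98158×0.95876 = 0.293017 + 0.531693 = 0.824710.
Q̄ = (S_0/π) × [bracket] = (1361/π) × 0.824710 = 357.3 W/m².

Q̄ ≈ 357 W/m²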